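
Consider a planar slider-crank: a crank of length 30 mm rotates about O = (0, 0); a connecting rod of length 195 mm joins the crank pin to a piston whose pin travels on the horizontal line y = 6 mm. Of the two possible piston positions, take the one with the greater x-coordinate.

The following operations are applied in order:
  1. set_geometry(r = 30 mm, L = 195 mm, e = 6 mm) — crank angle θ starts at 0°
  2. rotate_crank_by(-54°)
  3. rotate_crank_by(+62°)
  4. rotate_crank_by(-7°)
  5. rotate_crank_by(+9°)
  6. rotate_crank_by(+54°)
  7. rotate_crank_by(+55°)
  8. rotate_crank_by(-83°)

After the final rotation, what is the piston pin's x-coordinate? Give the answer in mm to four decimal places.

set_geometry: r = 30 mm, L = 195 mm, e = 6 mm; θ ← 0°
rotate_crank_by(-54°): θ ← 0° -54° = -54°
rotate_crank_by(+62°): θ ← -54° +62° = 8°
rotate_crank_by(-7°): θ ← 8° -7° = 1°
rotate_crank_by(+9°): θ ← 1° +9° = 10°
rotate_crank_by(+54°): θ ← 10° +54° = 64°
rotate_crank_by(+55°): θ ← 64° +55° = 119°
rotate_crank_by(-83°): θ ← 119° -83° = 36°
crank pin P = (r cos θ, r sin θ) = (24.270510, 17.633558)
h = r sin θ − e = 17.633558 − 6 = 11.633558
x = r cos θ + √(L² − h²) = 24.270510 + √(38025.0 − 135.3397) = 24.270510 + 194.652666 = 218.923176

218.9232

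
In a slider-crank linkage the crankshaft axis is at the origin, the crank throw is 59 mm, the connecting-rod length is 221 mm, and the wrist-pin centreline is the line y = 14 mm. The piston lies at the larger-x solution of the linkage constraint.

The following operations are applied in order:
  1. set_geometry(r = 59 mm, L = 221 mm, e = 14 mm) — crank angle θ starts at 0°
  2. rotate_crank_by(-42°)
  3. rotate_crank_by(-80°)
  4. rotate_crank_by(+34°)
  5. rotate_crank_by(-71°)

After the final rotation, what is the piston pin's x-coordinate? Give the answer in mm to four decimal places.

set_geometry: r = 59 mm, L = 221 mm, e = 14 mm; θ ← 0°
rotate_crank_by(-42°): θ ← 0° -42° = -42°
rotate_crank_by(-80°): θ ← -42° -80° = -122°
rotate_crank_by(+34°): θ ← -122° +34° = -88°
rotate_crank_by(-71°): θ ← -88° -71° = -159°
crank pin P = (r cos θ, r sin θ) = (-55.081245, -21.143709)
h = r sin θ − e = -21.143709 − 14 = -35.143709
x = r cos θ + √(L² − h²) = -55.081245 + √(48841.0 − 1235.0803) = -55.081245 + 218.187808 = 163.106563

163.1066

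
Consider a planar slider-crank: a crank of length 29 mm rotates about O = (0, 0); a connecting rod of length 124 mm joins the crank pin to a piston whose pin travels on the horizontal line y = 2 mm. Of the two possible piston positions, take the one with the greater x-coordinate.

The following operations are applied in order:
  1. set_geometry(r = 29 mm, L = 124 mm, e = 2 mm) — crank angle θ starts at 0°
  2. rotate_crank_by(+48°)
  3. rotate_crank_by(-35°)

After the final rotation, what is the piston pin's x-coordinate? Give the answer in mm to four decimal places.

set_geometry: r = 29 mm, L = 124 mm, e = 2 mm; θ ← 0°
rotate_crank_by(+48°): θ ← 0° +48° = 48°
rotate_crank_by(-35°): θ ← 48° -35° = 13°
crank pin P = (r cos θ, r sin θ) = (28.256732, 6.523581)
h = r sin θ − e = 6.523581 − 2 = 4.523581
x = r cos θ + √(L² − h²) = 28.256732 + √(15376.0 − 20.4628) = 28.256732 + 123.917461 = 152.174193

152.1742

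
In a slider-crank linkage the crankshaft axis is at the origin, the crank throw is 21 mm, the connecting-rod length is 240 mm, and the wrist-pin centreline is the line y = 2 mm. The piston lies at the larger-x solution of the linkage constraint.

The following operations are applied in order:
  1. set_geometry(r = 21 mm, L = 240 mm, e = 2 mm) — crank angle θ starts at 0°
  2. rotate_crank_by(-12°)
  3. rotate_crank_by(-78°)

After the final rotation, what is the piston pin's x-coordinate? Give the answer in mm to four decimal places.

set_geometry: r = 21 mm, L = 240 mm, e = 2 mm; θ ← 0°
rotate_crank_by(-12°): θ ← 0° -12° = -12°
rotate_crank_by(-78°): θ ← -12° -78° = -90°
crank pin P = (r cos θ, r sin θ) = (0.000000, -21.000000)
h = r sin θ − e = -21.000000 − 2 = -23.000000
x = r cos θ + √(L² − h²) = 0.000000 + √(57600.0 − 529.0000) = 0.000000 + 238.895375 = 238.895375

238.8954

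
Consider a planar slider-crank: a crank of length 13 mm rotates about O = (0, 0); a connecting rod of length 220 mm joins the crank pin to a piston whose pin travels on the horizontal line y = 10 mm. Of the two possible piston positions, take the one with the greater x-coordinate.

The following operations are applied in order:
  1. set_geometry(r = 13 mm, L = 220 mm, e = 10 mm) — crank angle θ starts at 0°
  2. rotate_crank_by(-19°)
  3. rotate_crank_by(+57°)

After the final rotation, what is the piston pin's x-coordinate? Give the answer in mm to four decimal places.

set_geometry: r = 13 mm, L = 220 mm, e = 10 mm; θ ← 0°
rotate_crank_by(-19°): θ ← 0° -19° = -19°
rotate_crank_by(+57°): θ ← -19° +57° = 38°
crank pin P = (r cos θ, r sin θ) = (10.244140, 8.003599)
h = r sin θ − e = 8.003599 − 10 = -1.996401
x = r cos θ + √(L² − h²) = 10.244140 + √(48400.0 − 3.9856) = 10.244140 + 219.990942 = 230.235081

230.2351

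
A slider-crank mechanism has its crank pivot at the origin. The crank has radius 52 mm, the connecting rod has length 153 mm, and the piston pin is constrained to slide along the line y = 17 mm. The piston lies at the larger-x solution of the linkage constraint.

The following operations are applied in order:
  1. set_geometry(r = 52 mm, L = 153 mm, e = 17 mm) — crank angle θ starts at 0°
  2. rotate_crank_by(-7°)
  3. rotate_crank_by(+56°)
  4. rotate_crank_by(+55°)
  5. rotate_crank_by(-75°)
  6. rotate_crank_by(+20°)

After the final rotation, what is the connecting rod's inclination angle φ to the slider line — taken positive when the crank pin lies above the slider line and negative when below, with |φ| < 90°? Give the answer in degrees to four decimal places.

8.3600

set_geometry: r = 52 mm, L = 153 mm, e = 17 mm; θ ← 0°
rotate_crank_by(-7°): θ ← 0° -7° = -7°
rotate_crank_by(+56°): θ ← -7° +56° = 49°
rotate_crank_by(+55°): θ ← 49° +55° = 104°
rotate_crank_by(-75°): θ ← 104° -75° = 29°
rotate_crank_by(+20°): θ ← 29° +20° = 49°
crank pin P = (r cos θ, r sin θ) = (34.115070, 39.244898)
h = r sin θ − e = 39.244898 − 17 = 22.244898
sin φ = h / L = 22.244898 / 153 = 0.14539149
φ = arcsin(0.14539149) = 8.359950°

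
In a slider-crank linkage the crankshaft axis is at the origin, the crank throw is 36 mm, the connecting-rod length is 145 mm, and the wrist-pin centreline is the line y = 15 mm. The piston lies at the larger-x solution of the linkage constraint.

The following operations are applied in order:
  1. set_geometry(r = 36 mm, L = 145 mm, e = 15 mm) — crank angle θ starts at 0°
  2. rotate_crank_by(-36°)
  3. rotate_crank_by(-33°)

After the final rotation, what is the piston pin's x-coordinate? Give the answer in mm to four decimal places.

set_geometry: r = 36 mm, L = 145 mm, e = 15 mm; θ ← 0°
rotate_crank_by(-36°): θ ← 0° -36° = -36°
rotate_crank_by(-33°): θ ← -36° -33° = -69°
crank pin P = (r cos θ, r sin θ) = (12.901246, -33.608895)
h = r sin θ − e = -33.608895 − 15 = -48.608895
x = r cos θ + √(L² − h²) = 12.901246 + √(21025.0 − 2362.8247) = 12.901246 + 136.609572 = 149.510819

149.5108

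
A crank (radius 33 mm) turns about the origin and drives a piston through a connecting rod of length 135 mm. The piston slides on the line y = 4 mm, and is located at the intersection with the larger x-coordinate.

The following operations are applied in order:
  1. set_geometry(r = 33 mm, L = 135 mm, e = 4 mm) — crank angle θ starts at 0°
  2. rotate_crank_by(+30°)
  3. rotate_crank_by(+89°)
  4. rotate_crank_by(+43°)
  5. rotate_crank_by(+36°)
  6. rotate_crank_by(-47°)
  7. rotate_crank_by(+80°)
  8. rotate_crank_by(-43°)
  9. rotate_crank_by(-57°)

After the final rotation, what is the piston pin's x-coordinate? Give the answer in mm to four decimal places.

111.7216

set_geometry: r = 33 mm, L = 135 mm, e = 4 mm; θ ← 0°
rotate_crank_by(+30°): θ ← 0° +30° = 30°
rotate_crank_by(+89°): θ ← 30° +89° = 119°
rotate_crank_by(+43°): θ ← 119° +43° = 162°
rotate_crank_by(+36°): θ ← 162° +36° = 198°
rotate_crank_by(-47°): θ ← 198° -47° = 151°
rotate_crank_by(+80°): θ ← 151° +80° = 231°
rotate_crank_by(-43°): θ ← 231° -43° = 188°
rotate_crank_by(-57°): θ ← 188° -57° = 131°
crank pin P = (r cos θ, r sin θ) = (-21.649948, 24.905416)
h = r sin θ − e = 24.905416 − 4 = 20.905416
x = r cos θ + √(L² − h²) = -21.649948 + √(18225.0 − 437.0364) = -21.649948 + 133.371525 = 111.721577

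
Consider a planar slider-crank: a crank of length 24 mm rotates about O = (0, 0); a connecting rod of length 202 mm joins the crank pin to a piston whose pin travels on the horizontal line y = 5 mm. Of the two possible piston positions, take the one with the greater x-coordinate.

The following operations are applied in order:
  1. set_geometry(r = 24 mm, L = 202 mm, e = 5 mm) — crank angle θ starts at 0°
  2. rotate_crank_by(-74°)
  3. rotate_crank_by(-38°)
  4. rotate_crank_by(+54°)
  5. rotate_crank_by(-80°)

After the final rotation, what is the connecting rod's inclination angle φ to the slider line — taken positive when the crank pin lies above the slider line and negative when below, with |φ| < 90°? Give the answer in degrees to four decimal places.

set_geometry: r = 24 mm, L = 202 mm, e = 5 mm; θ ← 0°
rotate_crank_by(-74°): θ ← 0° -74° = -74°
rotate_crank_by(-38°): θ ← -74° -38° = -112°
rotate_crank_by(+54°): θ ← -112° +54° = -58°
rotate_crank_by(-80°): θ ← -58° -80° = -138°
crank pin P = (r cos θ, r sin θ) = (-17.835476, -16.059135)
h = r sin θ − e = -16.059135 − 5 = -21.059135
sin φ = h / L = -21.059135 / 202 = -0.10425314
φ = arcsin(-0.10425314) = -5.984139°

-5.9841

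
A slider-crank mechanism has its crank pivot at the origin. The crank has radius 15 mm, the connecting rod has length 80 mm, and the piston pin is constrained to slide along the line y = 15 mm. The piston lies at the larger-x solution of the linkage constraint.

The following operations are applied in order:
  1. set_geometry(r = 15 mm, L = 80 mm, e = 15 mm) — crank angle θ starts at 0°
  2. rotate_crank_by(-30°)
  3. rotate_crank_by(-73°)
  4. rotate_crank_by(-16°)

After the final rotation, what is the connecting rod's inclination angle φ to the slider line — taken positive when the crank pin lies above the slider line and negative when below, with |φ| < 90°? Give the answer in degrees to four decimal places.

set_geometry: r = 15 mm, L = 80 mm, e = 15 mm; θ ← 0°
rotate_crank_by(-30°): θ ← 0° -30° = -30°
rotate_crank_by(-73°): θ ← -30° -73° = -103°
rotate_crank_by(-16°): θ ← -103° -16° = -119°
crank pin P = (r cos θ, r sin θ) = (-7.272144, -13.119296)
h = r sin θ − e = -13.119296 − 15 = -28.119296
sin φ = h / L = -28.119296 / 80 = -0.35149120
φ = arcsin(-0.35149120) = -20.578550°

-20.5786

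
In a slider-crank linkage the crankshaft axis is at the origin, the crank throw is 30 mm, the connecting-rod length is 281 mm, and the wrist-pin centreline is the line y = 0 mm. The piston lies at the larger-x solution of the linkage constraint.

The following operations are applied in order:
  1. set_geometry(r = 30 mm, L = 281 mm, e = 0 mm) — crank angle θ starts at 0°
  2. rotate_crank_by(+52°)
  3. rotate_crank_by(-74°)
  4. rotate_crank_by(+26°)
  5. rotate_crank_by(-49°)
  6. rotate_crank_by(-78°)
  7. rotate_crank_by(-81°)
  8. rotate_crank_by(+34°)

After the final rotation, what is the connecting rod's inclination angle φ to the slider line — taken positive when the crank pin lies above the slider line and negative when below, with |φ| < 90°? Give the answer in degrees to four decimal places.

set_geometry: r = 30 mm, L = 281 mm, e = 0 mm; θ ← 0°
rotate_crank_by(+52°): θ ← 0° +52° = 52°
rotate_crank_by(-74°): θ ← 52° -74° = -22°
rotate_crank_by(+26°): θ ← -22° +26° = 4°
rotate_crank_by(-49°): θ ← 4° -49° = -45°
rotate_crank_by(-78°): θ ← -45° -78° = -123°
rotate_crank_by(-81°): θ ← -123° -81° = -204°
rotate_crank_by(+34°): θ ← -204° +34° = -170°
crank pin P = (r cos θ, r sin θ) = (-29.544233, -5.209445)
h = r sin θ − e = -5.209445 − 0 = -5.209445
sin φ = h / L = -5.209445 / 281 = -0.01853895
φ = arcsin(-0.01853895) = -1.062265°

-1.0623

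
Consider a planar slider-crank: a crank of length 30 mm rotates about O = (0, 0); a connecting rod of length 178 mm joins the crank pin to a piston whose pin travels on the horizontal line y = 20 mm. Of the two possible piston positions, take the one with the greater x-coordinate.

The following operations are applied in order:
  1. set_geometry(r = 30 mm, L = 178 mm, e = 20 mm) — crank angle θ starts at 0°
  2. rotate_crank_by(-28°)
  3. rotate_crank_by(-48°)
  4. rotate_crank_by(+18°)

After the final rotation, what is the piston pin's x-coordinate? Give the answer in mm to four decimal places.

set_geometry: r = 30 mm, L = 178 mm, e = 20 mm; θ ← 0°
rotate_crank_by(-28°): θ ← 0° -28° = -28°
rotate_crank_by(-48°): θ ← -28° -48° = -76°
rotate_crank_by(+18°): θ ← -76° +18° = -58°
crank pin P = (r cos θ, r sin θ) = (15.897578, -25.441443)
h = r sin θ − e = -25.441443 − 20 = -45.441443
x = r cos θ + √(L² − h²) = 15.897578 + √(31684.0 − 2064.9247) = 15.897578 + 172.101933 = 187.999511

187.9995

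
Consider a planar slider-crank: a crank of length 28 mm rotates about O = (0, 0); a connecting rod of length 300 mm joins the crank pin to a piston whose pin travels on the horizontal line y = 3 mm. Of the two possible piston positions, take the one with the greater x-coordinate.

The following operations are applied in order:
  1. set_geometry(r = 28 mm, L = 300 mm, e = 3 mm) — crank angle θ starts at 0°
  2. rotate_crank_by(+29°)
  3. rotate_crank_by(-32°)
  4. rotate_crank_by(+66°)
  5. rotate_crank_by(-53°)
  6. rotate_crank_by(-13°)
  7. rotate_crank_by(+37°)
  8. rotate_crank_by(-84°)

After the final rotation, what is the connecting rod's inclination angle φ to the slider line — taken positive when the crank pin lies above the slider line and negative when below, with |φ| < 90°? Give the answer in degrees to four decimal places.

-4.6746

set_geometry: r = 28 mm, L = 300 mm, e = 3 mm; θ ← 0°
rotate_crank_by(+29°): θ ← 0° +29° = 29°
rotate_crank_by(-32°): θ ← 29° -32° = -3°
rotate_crank_by(+66°): θ ← -3° +66° = 63°
rotate_crank_by(-53°): θ ← 63° -53° = 10°
rotate_crank_by(-13°): θ ← 10° -13° = -3°
rotate_crank_by(+37°): θ ← -3° +37° = 34°
rotate_crank_by(-84°): θ ← 34° -84° = -50°
crank pin P = (r cos θ, r sin θ) = (17.998053, -21.449244)
h = r sin θ − e = -21.449244 − 3 = -24.449244
sin φ = h / L = -24.449244 / 300 = -0.08149748
φ = arcsin(-0.08149748) = -4.674646°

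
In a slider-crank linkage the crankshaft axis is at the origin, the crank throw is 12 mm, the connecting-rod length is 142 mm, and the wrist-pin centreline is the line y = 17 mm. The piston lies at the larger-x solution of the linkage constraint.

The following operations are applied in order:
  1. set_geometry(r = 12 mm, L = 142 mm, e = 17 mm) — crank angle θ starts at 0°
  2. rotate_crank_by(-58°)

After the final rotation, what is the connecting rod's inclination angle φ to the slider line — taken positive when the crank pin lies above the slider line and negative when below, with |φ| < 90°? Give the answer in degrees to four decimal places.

set_geometry: r = 12 mm, L = 142 mm, e = 17 mm; θ ← 0°
rotate_crank_by(-58°): θ ← 0° -58° = -58°
crank pin P = (r cos θ, r sin θ) = (6.359031, -10.176577)
h = r sin θ − e = -10.176577 − 17 = -27.176577
sin φ = h / L = -27.176577 / 142 = -0.19138435
φ = arcsin(-0.19138435) = -11.033584°

-11.0336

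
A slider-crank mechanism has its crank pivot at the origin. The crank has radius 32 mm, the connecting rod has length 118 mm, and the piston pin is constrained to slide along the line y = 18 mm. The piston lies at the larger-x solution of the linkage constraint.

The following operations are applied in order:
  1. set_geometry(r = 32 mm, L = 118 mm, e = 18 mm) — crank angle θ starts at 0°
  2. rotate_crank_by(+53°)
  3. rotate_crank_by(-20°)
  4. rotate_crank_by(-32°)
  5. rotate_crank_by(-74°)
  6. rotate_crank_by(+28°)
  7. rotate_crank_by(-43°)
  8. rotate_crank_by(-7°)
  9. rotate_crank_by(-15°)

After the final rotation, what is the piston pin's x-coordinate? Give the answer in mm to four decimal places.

96.8202

set_geometry: r = 32 mm, L = 118 mm, e = 18 mm; θ ← 0°
rotate_crank_by(+53°): θ ← 0° +53° = 53°
rotate_crank_by(-20°): θ ← 53° -20° = 33°
rotate_crank_by(-32°): θ ← 33° -32° = 1°
rotate_crank_by(-74°): θ ← 1° -74° = -73°
rotate_crank_by(+28°): θ ← -73° +28° = -45°
rotate_crank_by(-43°): θ ← -45° -43° = -88°
rotate_crank_by(-7°): θ ← -88° -7° = -95°
rotate_crank_by(-15°): θ ← -95° -15° = -110°
crank pin P = (r cos θ, r sin θ) = (-10.944645, -30.070164)
h = r sin θ − e = -30.070164 − 18 = -48.070164
x = r cos θ + √(L² − h²) = -10.944645 + √(13924.0 − 2310.7407) = -10.944645 + 107.764834 = 96.820189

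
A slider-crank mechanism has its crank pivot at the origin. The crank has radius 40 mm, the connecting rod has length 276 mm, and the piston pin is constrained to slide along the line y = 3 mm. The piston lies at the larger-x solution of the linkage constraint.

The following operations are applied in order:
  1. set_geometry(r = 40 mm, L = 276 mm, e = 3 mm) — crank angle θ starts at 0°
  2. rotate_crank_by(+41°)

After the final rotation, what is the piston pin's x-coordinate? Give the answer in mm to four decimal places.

305.2080

set_geometry: r = 40 mm, L = 276 mm, e = 3 mm; θ ← 0°
rotate_crank_by(+41°): θ ← 0° +41° = 41°
crank pin P = (r cos θ, r sin θ) = (30.188383, 26.242361)
h = r sin θ − e = 26.242361 − 3 = 23.242361
x = r cos θ + √(L² − h²) = 30.188383 + √(76176.0 − 540.2074) = 30.188383 + 275.019622 = 305.208006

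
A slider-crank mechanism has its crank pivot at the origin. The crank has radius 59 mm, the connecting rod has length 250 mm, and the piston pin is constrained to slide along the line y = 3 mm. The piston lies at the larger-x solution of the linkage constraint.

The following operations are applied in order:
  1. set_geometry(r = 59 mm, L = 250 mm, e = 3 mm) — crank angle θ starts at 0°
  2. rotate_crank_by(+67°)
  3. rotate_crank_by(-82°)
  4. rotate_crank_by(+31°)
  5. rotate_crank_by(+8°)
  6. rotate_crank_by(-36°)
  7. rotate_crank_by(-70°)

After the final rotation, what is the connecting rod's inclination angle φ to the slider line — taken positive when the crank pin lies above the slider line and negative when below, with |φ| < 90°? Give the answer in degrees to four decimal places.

-14.2234

set_geometry: r = 59 mm, L = 250 mm, e = 3 mm; θ ← 0°
rotate_crank_by(+67°): θ ← 0° +67° = 67°
rotate_crank_by(-82°): θ ← 67° -82° = -15°
rotate_crank_by(+31°): θ ← -15° +31° = 16°
rotate_crank_by(+8°): θ ← 16° +8° = 24°
rotate_crank_by(-36°): θ ← 24° -36° = -12°
rotate_crank_by(-70°): θ ← -12° -70° = -82°
crank pin P = (r cos θ, r sin θ) = (8.211213, -58.425816)
h = r sin θ − e = -58.425816 − 3 = -61.425816
sin φ = h / L = -61.425816 / 250 = -0.24570326
φ = arcsin(-0.24570326) = -14.223398°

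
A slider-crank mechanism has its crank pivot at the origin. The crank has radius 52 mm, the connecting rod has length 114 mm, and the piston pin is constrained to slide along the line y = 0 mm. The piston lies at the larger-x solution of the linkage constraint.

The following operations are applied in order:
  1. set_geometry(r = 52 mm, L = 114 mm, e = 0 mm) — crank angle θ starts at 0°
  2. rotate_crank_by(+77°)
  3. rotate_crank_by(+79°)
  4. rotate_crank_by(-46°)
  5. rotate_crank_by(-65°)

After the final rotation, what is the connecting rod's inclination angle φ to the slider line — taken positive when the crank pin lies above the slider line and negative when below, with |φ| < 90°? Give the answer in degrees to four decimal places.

18.8166

set_geometry: r = 52 mm, L = 114 mm, e = 0 mm; θ ← 0°
rotate_crank_by(+77°): θ ← 0° +77° = 77°
rotate_crank_by(+79°): θ ← 77° +79° = 156°
rotate_crank_by(-46°): θ ← 156° -46° = 110°
rotate_crank_by(-65°): θ ← 110° -65° = 45°
crank pin P = (r cos θ, r sin θ) = (36.769553, 36.769553)
h = r sin θ − e = 36.769553 − 0 = 36.769553
sin φ = h / L = 36.769553 / 114 = 0.32253994
φ = arcsin(0.32253994) = 18.816599°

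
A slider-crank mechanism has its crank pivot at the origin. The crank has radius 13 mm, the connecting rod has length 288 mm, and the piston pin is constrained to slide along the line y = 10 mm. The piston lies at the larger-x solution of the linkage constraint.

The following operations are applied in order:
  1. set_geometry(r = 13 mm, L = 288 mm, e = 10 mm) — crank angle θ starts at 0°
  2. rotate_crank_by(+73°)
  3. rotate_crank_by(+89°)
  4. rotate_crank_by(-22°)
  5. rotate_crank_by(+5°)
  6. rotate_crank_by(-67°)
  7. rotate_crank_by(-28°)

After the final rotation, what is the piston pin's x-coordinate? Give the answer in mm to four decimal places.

296.3562

set_geometry: r = 13 mm, L = 288 mm, e = 10 mm; θ ← 0°
rotate_crank_by(+73°): θ ← 0° +73° = 73°
rotate_crank_by(+89°): θ ← 73° +89° = 162°
rotate_crank_by(-22°): θ ← 162° -22° = 140°
rotate_crank_by(+5°): θ ← 140° +5° = 145°
rotate_crank_by(-67°): θ ← 145° -67° = 78°
rotate_crank_by(-28°): θ ← 78° -28° = 50°
crank pin P = (r cos θ, r sin θ) = (8.356239, 9.958578)
h = r sin θ − e = 9.958578 − 10 = -0.041422
x = r cos θ + √(L² − h²) = 8.356239 + √(82944.0 − 0.0017) = 8.356239 + 287.999997 = 296.356236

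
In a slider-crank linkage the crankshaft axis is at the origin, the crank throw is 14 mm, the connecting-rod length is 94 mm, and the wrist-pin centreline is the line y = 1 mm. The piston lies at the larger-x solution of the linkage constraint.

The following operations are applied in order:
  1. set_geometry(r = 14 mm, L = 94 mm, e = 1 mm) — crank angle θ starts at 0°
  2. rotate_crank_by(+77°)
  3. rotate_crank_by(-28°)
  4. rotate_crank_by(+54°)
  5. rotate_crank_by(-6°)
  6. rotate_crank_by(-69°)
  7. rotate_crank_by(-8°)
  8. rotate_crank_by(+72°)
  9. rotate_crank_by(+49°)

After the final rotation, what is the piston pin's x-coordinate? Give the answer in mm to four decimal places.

set_geometry: r = 14 mm, L = 94 mm, e = 1 mm; θ ← 0°
rotate_crank_by(+77°): θ ← 0° +77° = 77°
rotate_crank_by(-28°): θ ← 77° -28° = 49°
rotate_crank_by(+54°): θ ← 49° +54° = 103°
rotate_crank_by(-6°): θ ← 103° -6° = 97°
rotate_crank_by(-69°): θ ← 97° -69° = 28°
rotate_crank_by(-8°): θ ← 28° -8° = 20°
rotate_crank_by(+72°): θ ← 20° +72° = 92°
rotate_crank_by(+49°): θ ← 92° +49° = 141°
crank pin P = (r cos θ, r sin θ) = (-10.880043, 8.810485)
h = r sin θ − e = 8.810485 − 1 = 7.810485
x = r cos θ + √(L² − h²) = -10.880043 + √(8836.0 − 61.0037) = -10.880043 + 93.674950 = 82.794907

82.7949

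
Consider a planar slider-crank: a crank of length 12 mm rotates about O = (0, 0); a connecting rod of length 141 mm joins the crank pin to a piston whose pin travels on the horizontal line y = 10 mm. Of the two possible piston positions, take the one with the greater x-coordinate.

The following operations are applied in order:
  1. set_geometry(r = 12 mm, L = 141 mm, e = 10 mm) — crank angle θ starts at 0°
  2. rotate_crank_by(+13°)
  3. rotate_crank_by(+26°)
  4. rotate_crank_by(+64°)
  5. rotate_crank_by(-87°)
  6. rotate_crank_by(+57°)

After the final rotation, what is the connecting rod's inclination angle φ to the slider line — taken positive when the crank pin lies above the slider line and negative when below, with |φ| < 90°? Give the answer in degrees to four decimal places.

0.5996

set_geometry: r = 12 mm, L = 141 mm, e = 10 mm; θ ← 0°
rotate_crank_by(+13°): θ ← 0° +13° = 13°
rotate_crank_by(+26°): θ ← 13° +26° = 39°
rotate_crank_by(+64°): θ ← 39° +64° = 103°
rotate_crank_by(-87°): θ ← 103° -87° = 16°
rotate_crank_by(+57°): θ ← 16° +57° = 73°
crank pin P = (r cos θ, r sin θ) = (3.508460, 11.475657)
h = r sin θ − e = 11.475657 − 10 = 1.475657
sin φ = h / L = 1.475657 / 141 = 0.01046565
φ = arcsin(0.01046565) = 0.599649°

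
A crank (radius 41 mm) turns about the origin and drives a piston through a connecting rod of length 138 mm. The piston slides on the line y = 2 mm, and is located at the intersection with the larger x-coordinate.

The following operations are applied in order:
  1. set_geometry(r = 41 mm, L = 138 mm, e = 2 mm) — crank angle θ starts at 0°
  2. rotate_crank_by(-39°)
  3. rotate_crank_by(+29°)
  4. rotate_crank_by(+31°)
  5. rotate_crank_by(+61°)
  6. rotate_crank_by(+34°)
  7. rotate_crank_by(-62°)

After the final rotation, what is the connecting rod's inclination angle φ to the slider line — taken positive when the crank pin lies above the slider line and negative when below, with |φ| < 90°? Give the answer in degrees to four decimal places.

set_geometry: r = 41 mm, L = 138 mm, e = 2 mm; θ ← 0°
rotate_crank_by(-39°): θ ← 0° -39° = -39°
rotate_crank_by(+29°): θ ← -39° +29° = -10°
rotate_crank_by(+31°): θ ← -10° +31° = 21°
rotate_crank_by(+61°): θ ← 21° +61° = 82°
rotate_crank_by(+34°): θ ← 82° +34° = 116°
rotate_crank_by(-62°): θ ← 116° -62° = 54°
crank pin P = (r cos θ, r sin θ) = (24.099195, 33.169697)
h = r sin θ − e = 33.169697 − 2 = 31.169697
sin φ = h / L = 31.169697 / 138 = 0.22586737
φ = arcsin(0.22586737) = 13.053888°

13.0539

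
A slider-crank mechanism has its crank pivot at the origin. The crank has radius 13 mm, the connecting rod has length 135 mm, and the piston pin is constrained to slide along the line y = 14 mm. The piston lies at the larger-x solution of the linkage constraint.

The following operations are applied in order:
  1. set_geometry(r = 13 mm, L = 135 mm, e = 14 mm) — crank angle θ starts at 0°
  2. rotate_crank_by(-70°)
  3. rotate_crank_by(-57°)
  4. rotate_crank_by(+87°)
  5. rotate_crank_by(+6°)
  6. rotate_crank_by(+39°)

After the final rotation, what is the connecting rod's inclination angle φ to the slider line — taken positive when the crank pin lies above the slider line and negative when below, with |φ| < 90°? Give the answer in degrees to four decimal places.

-5.4692

set_geometry: r = 13 mm, L = 135 mm, e = 14 mm; θ ← 0°
rotate_crank_by(-70°): θ ← 0° -70° = -70°
rotate_crank_by(-57°): θ ← -70° -57° = -127°
rotate_crank_by(+87°): θ ← -127° +87° = -40°
rotate_crank_by(+6°): θ ← -40° +6° = -34°
rotate_crank_by(+39°): θ ← -34° +39° = 5°
crank pin P = (r cos θ, r sin θ) = (12.950531, 1.133025)
h = r sin θ − e = 1.133025 − 14 = -12.866975
sin φ = h / L = -12.866975 / 135 = -0.09531093
φ = arcsin(-0.09531093) = -5.469216°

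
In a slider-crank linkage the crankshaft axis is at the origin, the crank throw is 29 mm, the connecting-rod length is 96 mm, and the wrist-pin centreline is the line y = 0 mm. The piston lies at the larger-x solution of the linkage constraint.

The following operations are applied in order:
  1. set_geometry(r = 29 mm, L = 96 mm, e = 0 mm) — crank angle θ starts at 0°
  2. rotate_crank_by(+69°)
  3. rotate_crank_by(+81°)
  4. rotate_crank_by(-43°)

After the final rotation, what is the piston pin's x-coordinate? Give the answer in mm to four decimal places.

83.4282

set_geometry: r = 29 mm, L = 96 mm, e = 0 mm; θ ← 0°
rotate_crank_by(+69°): θ ← 0° +69° = 69°
rotate_crank_by(+81°): θ ← 69° +81° = 150°
rotate_crank_by(-43°): θ ← 150° -43° = 107°
crank pin P = (r cos θ, r sin θ) = (-8.478779, 27.732838)
h = r sin θ − e = 27.732838 − 0 = 27.732838
x = r cos θ + √(L² − h²) = -8.478779 + √(9216.0 − 769.1103) = -8.478779 + 91.906962 = 83.428183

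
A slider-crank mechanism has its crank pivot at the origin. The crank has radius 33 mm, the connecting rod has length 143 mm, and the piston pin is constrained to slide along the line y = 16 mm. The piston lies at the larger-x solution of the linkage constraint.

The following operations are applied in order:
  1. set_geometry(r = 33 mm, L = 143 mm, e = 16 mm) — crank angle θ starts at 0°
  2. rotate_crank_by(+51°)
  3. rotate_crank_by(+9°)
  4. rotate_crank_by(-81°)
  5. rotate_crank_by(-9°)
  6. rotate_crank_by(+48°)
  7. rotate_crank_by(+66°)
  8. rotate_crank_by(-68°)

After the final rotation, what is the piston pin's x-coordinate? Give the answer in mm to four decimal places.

set_geometry: r = 33 mm, L = 143 mm, e = 16 mm; θ ← 0°
rotate_crank_by(+51°): θ ← 0° +51° = 51°
rotate_crank_by(+9°): θ ← 51° +9° = 60°
rotate_crank_by(-81°): θ ← 60° -81° = -21°
rotate_crank_by(-9°): θ ← -21° -9° = -30°
rotate_crank_by(+48°): θ ← -30° +48° = 18°
rotate_crank_by(+66°): θ ← 18° +66° = 84°
rotate_crank_by(-68°): θ ← 84° -68° = 16°
crank pin P = (r cos θ, r sin θ) = (31.721636, 9.096033)
h = r sin θ − e = 9.096033 − 16 = -6.903967
x = r cos θ + √(L² − h²) = 31.721636 + √(20449.0 − 47.6648) = 31.721636 + 142.833243 = 174.554879

174.5549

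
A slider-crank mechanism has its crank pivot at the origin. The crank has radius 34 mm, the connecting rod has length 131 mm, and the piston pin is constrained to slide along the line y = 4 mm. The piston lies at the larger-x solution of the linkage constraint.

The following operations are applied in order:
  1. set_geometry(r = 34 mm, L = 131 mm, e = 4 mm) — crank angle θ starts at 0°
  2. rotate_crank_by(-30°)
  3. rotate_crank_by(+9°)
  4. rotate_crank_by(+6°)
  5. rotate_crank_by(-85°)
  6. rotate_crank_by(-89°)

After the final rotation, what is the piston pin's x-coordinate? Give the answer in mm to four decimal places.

97.4120

set_geometry: r = 34 mm, L = 131 mm, e = 4 mm; θ ← 0°
rotate_crank_by(-30°): θ ← 0° -30° = -30°
rotate_crank_by(+9°): θ ← -30° +9° = -21°
rotate_crank_by(+6°): θ ← -21° +6° = -15°
rotate_crank_by(-85°): θ ← -15° -85° = -100°
rotate_crank_by(-89°): θ ← -100° -89° = -189°
crank pin P = (r cos θ, r sin θ) = (-33.581404, 5.318772)
h = r sin θ − e = 5.318772 − 4 = 1.318772
x = r cos θ + √(L² − h²) = -33.581404 + √(17161.0 − 1.7392) = -33.581404 + 130.993362 = 97.411958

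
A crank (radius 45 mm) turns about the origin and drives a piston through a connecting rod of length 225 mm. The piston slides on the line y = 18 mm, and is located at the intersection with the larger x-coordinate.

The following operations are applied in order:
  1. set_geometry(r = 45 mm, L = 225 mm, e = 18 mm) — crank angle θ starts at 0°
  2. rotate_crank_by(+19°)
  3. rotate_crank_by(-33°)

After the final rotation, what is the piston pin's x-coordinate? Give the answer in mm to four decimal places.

266.8013

set_geometry: r = 45 mm, L = 225 mm, e = 18 mm; θ ← 0°
rotate_crank_by(+19°): θ ← 0° +19° = 19°
rotate_crank_by(-33°): θ ← 19° -33° = -14°
crank pin P = (r cos θ, r sin θ) = (43.663308, -10.886485)
h = r sin θ − e = -10.886485 − 18 = -28.886485
x = r cos θ + √(L² − h²) = 43.663308 + √(50625.0 − 834.4290) = 43.663308 + 223.138009 = 266.801316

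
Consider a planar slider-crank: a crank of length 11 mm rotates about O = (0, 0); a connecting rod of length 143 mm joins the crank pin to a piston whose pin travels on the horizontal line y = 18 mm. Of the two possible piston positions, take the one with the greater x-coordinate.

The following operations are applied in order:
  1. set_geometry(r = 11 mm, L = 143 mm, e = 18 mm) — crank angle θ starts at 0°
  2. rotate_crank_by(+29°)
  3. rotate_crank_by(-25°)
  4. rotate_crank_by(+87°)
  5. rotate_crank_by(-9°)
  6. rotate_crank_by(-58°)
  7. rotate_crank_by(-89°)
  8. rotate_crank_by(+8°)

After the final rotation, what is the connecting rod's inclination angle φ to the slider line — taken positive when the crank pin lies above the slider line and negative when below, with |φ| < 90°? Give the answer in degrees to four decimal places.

set_geometry: r = 11 mm, L = 143 mm, e = 18 mm; θ ← 0°
rotate_crank_by(+29°): θ ← 0° +29° = 29°
rotate_crank_by(-25°): θ ← 29° -25° = 4°
rotate_crank_by(+87°): θ ← 4° +87° = 91°
rotate_crank_by(-9°): θ ← 91° -9° = 82°
rotate_crank_by(-58°): θ ← 82° -58° = 24°
rotate_crank_by(-89°): θ ← 24° -89° = -65°
rotate_crank_by(+8°): θ ← -65° +8° = -57°
crank pin P = (r cos θ, r sin θ) = (5.991029, -9.225376)
h = r sin θ − e = -9.225376 − 18 = -27.225376
sin φ = h / L = -27.225376 / 143 = -0.19038725
φ = arcsin(-0.19038725) = -10.975384°

-10.9754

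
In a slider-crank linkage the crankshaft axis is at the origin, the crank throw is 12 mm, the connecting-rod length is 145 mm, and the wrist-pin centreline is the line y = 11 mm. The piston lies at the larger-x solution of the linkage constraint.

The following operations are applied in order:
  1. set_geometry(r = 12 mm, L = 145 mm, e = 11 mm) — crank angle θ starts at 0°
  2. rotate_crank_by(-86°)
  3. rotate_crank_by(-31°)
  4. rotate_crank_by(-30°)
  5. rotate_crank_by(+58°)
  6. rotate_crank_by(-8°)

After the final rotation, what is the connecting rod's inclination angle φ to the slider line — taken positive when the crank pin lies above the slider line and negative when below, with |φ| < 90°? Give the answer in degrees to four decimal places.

set_geometry: r = 12 mm, L = 145 mm, e = 11 mm; θ ← 0°
rotate_crank_by(-86°): θ ← 0° -86° = -86°
rotate_crank_by(-31°): θ ← -86° -31° = -117°
rotate_crank_by(-30°): θ ← -117° -30° = -147°
rotate_crank_by(+58°): θ ← -147° +58° = -89°
rotate_crank_by(-8°): θ ← -89° -8° = -97°
crank pin P = (r cos θ, r sin θ) = (-1.462432, -11.910554)
h = r sin θ − e = -11.910554 − 11 = -22.910554
sin φ = h / L = -22.910554 / 145 = -0.15800382
φ = arcsin(-0.15800382) = -9.091050°

-9.0910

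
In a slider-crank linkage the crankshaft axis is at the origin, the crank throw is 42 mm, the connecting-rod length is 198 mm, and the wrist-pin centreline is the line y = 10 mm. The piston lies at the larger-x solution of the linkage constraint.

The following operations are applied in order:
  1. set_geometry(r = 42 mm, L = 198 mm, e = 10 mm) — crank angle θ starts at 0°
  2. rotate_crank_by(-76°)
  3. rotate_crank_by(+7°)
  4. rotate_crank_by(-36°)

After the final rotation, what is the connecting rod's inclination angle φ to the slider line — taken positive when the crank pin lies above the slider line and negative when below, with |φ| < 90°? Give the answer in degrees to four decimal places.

set_geometry: r = 42 mm, L = 198 mm, e = 10 mm; θ ← 0°
rotate_crank_by(-76°): θ ← 0° -76° = -76°
rotate_crank_by(+7°): θ ← -76° +7° = -69°
rotate_crank_by(-36°): θ ← -69° -36° = -105°
crank pin P = (r cos θ, r sin θ) = (-10.870400, -40.568885)
h = r sin θ − e = -40.568885 − 10 = -50.568885
sin φ = h / L = -50.568885 / 198 = -0.25539841
φ = arcsin(-0.25539841) = -14.797194°

-14.7972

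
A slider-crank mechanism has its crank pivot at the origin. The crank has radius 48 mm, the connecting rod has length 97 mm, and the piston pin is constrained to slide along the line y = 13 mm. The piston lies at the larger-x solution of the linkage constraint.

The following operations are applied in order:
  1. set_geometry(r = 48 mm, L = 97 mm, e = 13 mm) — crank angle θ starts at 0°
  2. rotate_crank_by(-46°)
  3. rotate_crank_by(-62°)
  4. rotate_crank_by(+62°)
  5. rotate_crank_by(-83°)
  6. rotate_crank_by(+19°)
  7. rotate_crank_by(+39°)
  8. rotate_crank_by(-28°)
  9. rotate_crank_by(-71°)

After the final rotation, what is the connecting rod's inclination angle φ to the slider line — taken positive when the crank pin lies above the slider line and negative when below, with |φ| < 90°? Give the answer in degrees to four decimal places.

-12.7061

set_geometry: r = 48 mm, L = 97 mm, e = 13 mm; θ ← 0°
rotate_crank_by(-46°): θ ← 0° -46° = -46°
rotate_crank_by(-62°): θ ← -46° -62° = -108°
rotate_crank_by(+62°): θ ← -108° +62° = -46°
rotate_crank_by(-83°): θ ← -46° -83° = -129°
rotate_crank_by(+19°): θ ← -129° +19° = -110°
rotate_crank_by(+39°): θ ← -110° +39° = -71°
rotate_crank_by(-28°): θ ← -71° -28° = -99°
rotate_crank_by(-71°): θ ← -99° -71° = -170°
crank pin P = (r cos θ, r sin θ) = (-47.270772, -8.335113)
h = r sin θ − e = -8.335113 − 13 = -21.335113
sin φ = h / L = -21.335113 / 97 = -0.21994961
φ = arcsin(-0.21994961) = -12.706074°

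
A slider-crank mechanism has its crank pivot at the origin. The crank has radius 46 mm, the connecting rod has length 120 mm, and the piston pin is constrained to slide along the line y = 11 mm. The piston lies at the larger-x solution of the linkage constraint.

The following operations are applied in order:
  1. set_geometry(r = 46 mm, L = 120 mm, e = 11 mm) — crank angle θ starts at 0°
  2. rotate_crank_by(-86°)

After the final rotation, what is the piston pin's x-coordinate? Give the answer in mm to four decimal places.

set_geometry: r = 46 mm, L = 120 mm, e = 11 mm; θ ← 0°
rotate_crank_by(-86°): θ ← 0° -86° = -86°
crank pin P = (r cos θ, r sin θ) = (3.208798, -45.887946)
h = r sin θ − e = -45.887946 − 11 = -56.887946
x = r cos θ + √(L² − h²) = 3.208798 + √(14400.0 − 3236.2384) = 3.208798 + 105.658703 = 108.867501

108.8675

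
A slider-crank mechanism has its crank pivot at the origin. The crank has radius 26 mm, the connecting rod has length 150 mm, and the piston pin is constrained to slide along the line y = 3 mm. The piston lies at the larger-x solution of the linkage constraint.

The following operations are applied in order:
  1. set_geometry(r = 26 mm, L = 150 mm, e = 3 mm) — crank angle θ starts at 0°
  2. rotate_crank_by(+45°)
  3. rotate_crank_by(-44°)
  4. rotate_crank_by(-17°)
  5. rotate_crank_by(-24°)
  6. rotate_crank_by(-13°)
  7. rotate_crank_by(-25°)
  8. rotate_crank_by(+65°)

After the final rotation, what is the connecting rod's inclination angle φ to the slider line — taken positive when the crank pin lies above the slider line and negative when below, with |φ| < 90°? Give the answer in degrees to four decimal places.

-3.3819

set_geometry: r = 26 mm, L = 150 mm, e = 3 mm; θ ← 0°
rotate_crank_by(+45°): θ ← 0° +45° = 45°
rotate_crank_by(-44°): θ ← 45° -44° = 1°
rotate_crank_by(-17°): θ ← 1° -17° = -16°
rotate_crank_by(-24°): θ ← -16° -24° = -40°
rotate_crank_by(-13°): θ ← -40° -13° = -53°
rotate_crank_by(-25°): θ ← -53° -25° = -78°
rotate_crank_by(+65°): θ ← -78° +65° = -13°
crank pin P = (r cos θ, r sin θ) = (25.333622, -5.848727)
h = r sin θ − e = -5.848727 − 3 = -8.848727
sin φ = h / L = -8.848727 / 150 = -0.05899152
φ = arcsin(-0.05899152) = -3.381928°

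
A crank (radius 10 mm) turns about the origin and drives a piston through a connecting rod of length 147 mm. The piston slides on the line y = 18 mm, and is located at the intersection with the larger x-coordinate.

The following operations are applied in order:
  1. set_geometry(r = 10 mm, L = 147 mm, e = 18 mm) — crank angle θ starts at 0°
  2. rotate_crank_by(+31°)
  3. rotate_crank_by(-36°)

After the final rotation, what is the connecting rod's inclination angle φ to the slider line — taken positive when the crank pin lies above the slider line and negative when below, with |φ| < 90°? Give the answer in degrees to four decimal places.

-7.3759

set_geometry: r = 10 mm, L = 147 mm, e = 18 mm; θ ← 0°
rotate_crank_by(+31°): θ ← 0° +31° = 31°
rotate_crank_by(-36°): θ ← 31° -36° = -5°
crank pin P = (r cos θ, r sin θ) = (9.961947, -0.871557)
h = r sin θ − e = -0.871557 − 18 = -18.871557
sin φ = h / L = -18.871557 / 147 = -0.12837794
φ = arcsin(-0.12837794) = -7.375870°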